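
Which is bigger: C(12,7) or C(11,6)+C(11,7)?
Equal

By Pascal's identity: C(12,7) = C(11,6)+C(11,7) = 792. Equal.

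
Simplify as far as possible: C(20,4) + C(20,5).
20,349

By Pascal's identity: C(21,5) = 20,349.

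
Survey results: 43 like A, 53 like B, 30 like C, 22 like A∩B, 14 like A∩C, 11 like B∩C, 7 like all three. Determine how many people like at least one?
86

Working:
|A∪B∪C| = 43+53+30-22-14-11+7 = 86.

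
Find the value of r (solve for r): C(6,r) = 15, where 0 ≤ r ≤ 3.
2
C(6,r) is increasing for 0 ≤ r ≤ 3. Stepping up (C(6,r+1) = C(6,r)·(6−r)/(r+1)): C(6,1) = 6, C(6,2) = 15 ✓. So r = 2.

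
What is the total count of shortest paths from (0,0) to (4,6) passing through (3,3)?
80

Explanation: To (3,3): C(6,3)=20. From there: C(4,1)=4. Total: 80.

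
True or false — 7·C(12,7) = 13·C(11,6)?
Absorption identity k·C(n,k) = n·C(n-1,k-1). LHS = 7·792 = 5,544; RHS = 13·462 = 6,006.
Final answer: False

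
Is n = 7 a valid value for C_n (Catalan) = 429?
Yes
C_7 = C(14,7)/(7+1) = 3,432/8 = 429, which equals 429.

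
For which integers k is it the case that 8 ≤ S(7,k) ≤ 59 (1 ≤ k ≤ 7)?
S(7,1)=1; S(7,2)=63; S(7,3)=301; S(7,4)=350; S(7,5)=140; S(7,6)=21; S(7,7)=1. So valid k = 6.
Final answer: 6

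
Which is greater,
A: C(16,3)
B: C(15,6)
B
A=C(16,3)=560, B=C(15,6)=5,005.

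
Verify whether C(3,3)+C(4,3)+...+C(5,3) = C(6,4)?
True

Explanation: Hockey stick identity gives Σ = C(6,4) = 15; RHS C(6,4) = 15.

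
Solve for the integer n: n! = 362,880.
n! is strictly increasing. 7! = 5,040, 8! = 40,320, 9! = 362,880 ✓. So n = 9.

Answer: 9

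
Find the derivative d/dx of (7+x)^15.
Using the power rule: d/dx (7+x)^15 = 15(7+x)^{14}.

Answer: 15(7+x)^14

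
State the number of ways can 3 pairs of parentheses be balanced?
5

Explanation: Using the Catalan number formula: C_n = C(2n, n) / (n+1)
C_3 = C(6, 3) / (3+1)
     = 20 / 4
     = 5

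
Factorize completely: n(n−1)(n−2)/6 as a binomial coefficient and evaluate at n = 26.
n(n−1)(n−2)/6 = n!/(3!(n−3)!) = C(n,3). At n = 26: C(26,3) = 2,600.
Final answer: C(n,3); C(26,3) = 2,600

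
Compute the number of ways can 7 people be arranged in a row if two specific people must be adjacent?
1,440
Treat pair as unit: (7-1)! arrangements × 2 internal orders = 1,440.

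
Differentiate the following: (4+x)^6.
6(4+x)^5

Reasoning: Using the power rule: d/dx (4+x)^6 = 6(4+x)^{5}.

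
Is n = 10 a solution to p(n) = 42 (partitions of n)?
Yes

Solution: Pentagonal recurrence p(n) = p(n−1) + p(n−2) − p(n−5) − p(n−7) + …: p(10) = p(9) + p(8) − p(5) − p(3) = 30 + 22 − 7 − 3 = 42, which equals 42.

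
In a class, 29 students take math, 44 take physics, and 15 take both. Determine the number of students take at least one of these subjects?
58

Reasoning: |A∪B| = |A|+|B|-|A∩B| = 29+44-15 = 58.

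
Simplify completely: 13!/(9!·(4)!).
715

Solution: This is C(13,9) = 715.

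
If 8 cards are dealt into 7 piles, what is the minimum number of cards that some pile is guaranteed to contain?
Pigeonhole: ⌈8/7⌉ = 2.
Final answer: 2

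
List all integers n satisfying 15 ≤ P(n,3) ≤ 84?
4, 5

Solution: P(3,3)=6; P(4,3)=24; P(5,3)=60; P(6,3)=120. So valid n = 4, 5.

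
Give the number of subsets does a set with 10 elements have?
1,024

Explanation: Each element can be included or excluded: 2^10 = 1,024.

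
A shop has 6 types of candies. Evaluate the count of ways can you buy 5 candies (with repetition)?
252

Working:
Stars and bars: C(5+6-1, 5) = C(10, 5) = 252.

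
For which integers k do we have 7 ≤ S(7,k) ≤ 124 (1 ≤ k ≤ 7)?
2, 6

Working:
S(7,1)=1; S(7,2)=63; S(7,3)=301; S(7,4)=350; S(7,5)=140; S(7,6)=21; S(7,7)=1. So valid k = 2, 6.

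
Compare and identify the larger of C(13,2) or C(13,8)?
C(13,2)=78, C(13,8)=1,287.

Answer: C(13,8)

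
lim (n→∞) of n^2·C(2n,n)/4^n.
∞
C(2n,n) ~ 4^n/√(πn), so n^2·C(2n,n)/4^n ~ n^(2 − 1/2)/√π → ∞.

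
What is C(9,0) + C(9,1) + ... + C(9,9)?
512

Reasoning: Sum of binomial coefficients = 2^9 = 512.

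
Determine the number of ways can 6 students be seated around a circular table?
Circular arrangements: (6-1)! = 120.
Final answer: 120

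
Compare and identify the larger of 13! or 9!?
13!

Working:
13!=6,227,020,800, 9!=362,880. 13! > 9!.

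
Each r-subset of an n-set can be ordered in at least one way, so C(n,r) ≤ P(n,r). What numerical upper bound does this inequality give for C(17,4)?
57,120
P(17,4) = 17·16·15·14 = 57,120, so C(17,4) ≤ 57,120. (The bound is loose by a factor of 4! = 24: C(17,4) = 57,120/24 = 2,380.)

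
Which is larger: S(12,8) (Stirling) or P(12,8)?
P(12,8)

Solution: S(12,8) = 8·S(11,8) + S(11,7) = 8·11,880 + 63,987 = 159,027; P(12,8) = 19,958,400.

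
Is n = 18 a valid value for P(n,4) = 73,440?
Yes

P(18,4) = 18·17·16·15 = 73,440, which equals 73,440.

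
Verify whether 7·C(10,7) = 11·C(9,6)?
Absorption identity k·C(n,k) = n·C(n-1,k-1). LHS = 7·120 = 840; RHS = 11·84 = 924.

Answer: False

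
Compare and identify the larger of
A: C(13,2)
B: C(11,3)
A=C(13,2)=78, B=C(11,3)=165.

Answer: B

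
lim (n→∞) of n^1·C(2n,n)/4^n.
∞

Reasoning: C(2n,n) ~ 4^n/√(πn), so n^1·C(2n,n)/4^n ~ n^(1 − 1/2)/√π → ∞.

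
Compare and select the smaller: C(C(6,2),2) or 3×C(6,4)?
3×C(6,4)

Solution: C(C(6,2),2)=105, 3×C(6,4)=45.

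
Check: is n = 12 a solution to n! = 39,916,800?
12! = 12·11! = 12·39,916,800 = 479,001,600, which does not equal 39,916,800.
Final answer: No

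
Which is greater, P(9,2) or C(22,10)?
C(22,10)

P(9,2)=72, C(22,10)=646,646.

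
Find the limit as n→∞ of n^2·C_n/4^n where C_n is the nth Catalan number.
C_n ~ 4^n/(n^(3/2)√π), so n^2·C_n/4^n ~ n^(2 − 3/2)/√π → ∞.

Answer: ∞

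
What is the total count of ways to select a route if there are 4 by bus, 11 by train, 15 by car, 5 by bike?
35

Explanation: By the addition principle: 4 + 11 + 15 + 5 = 35.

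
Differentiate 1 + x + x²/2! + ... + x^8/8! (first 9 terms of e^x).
1 + x + x²/2! + ... + x^7/7!

Reasoning: Differentiating term by term gives the first 8 terms of e^x.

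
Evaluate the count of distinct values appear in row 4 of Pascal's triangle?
Row 4 has entries C(4,0)..C(4,4); by symmetry C(4,k)=C(4,4-k), giving 3 distinct values.

Answer: 3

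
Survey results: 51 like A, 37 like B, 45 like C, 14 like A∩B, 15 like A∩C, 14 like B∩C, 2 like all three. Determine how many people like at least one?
|A∪B∪C| = 51+37+45-14-15-14+2 = 92.
Final answer: 92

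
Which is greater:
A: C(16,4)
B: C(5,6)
A=C(16,4)=1,820, B=C(5,6)=0.
Final answer: A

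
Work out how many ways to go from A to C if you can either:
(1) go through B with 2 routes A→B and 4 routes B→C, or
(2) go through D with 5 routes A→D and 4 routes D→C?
Route via B: 2×4=8. Route via D: 5×4=20. Total: 28.
Final answer: 28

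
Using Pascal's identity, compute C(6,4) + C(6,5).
21

Explanation: C(6,4) + C(6,5) = C(7,5) = 21.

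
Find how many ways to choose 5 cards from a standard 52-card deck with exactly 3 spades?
13 spades and 39 non-spades: C(13,3) × C(39,2) = 286 × 741 = 211,926.

Answer: 211,926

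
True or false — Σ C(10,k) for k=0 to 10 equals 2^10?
Binomial theorem: Σ C(10,k) = (1+1)^10 = 2^10 = 1,024; RHS 2^10 = 1,024.
Final answer: True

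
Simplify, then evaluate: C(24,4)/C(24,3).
C(n,k+1)/C(n,k) = (n−k)/(k+1). Here (24−3)/(3+1) = 21/4 = 21/4.
Final answer: 21/4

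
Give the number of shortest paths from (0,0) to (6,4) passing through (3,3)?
To (3,3): C(6,3)=20. From there: C(4,3)=4. Total: 80.
Final answer: 80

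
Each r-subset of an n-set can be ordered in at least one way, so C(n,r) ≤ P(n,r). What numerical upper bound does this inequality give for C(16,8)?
P(16,8) = 16·15·14·13·12·11·10·9 = 518,918,400, so C(16,8) ≤ 518,918,400. (The bound is loose by a factor of 8! = 40,320: C(16,8) = 518,918,400/40,320 = 12,870.)
Final answer: 518,918,400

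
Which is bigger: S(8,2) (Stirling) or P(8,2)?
S(8,2) = 2·S(7,2) + S(7,1) = 2·63 + 1 = 127; P(8,2) = 56.
Final answer: S(8,2)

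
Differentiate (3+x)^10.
10(3+x)^9
Using the power rule: d/dx (3+x)^10 = 10(3+x)^{9}.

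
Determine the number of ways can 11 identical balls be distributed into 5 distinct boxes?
1,365
C(11+5-1, 5-1) = C(15, 4) = 1,365.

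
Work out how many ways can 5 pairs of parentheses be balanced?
42

Reasoning: Using the Catalan number formula: C_n = C(2n, n) / (n+1)
C_5 = C(10, 5) / (5+1)
     = 252 / 6
     = 42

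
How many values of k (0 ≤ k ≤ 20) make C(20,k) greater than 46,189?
Row 20 is unimodal and symmetric about k=20/2. C(20,6)=38,760 ≤ 46,189; C(20,7)=77,520 > 46,189; by symmetry C(20,k) > 46,189 for k = 7..13. That's 13 - 7 + 1 = 7 values.
Final answer: 7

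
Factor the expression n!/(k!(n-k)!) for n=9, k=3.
C(9,3) = 84

Solution: This is the binomial coefficient C(9,3) = 84.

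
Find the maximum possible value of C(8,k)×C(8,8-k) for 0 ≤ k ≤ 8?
4,900

Working:
C(8,k)·C(8,8-k) = C(8,k)², maximised at the centre k = 4: C(8,4)² = 4,900.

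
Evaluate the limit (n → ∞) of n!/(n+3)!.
0

Working:
n!/(n+3)! = 1/[(n+1)(n+2)(n+3)] → 0 as n → ∞.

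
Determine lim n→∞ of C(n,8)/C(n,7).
C(n,8)/C(n,7) = (n-7)/8 → ∞ as n → ∞.
Final answer: ∞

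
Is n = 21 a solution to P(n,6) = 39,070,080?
P(21,6) = 21·20·19·18·17·16 = 39,070,080, which equals 39,070,080.

Answer: Yes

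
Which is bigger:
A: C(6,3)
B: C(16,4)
B

Solution: A=C(6,3)=20, B=C(16,4)=1,820.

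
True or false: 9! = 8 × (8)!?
False

Reasoning: 9! = 9 × 8! = 362,880, but 8 × 8! = 322,560.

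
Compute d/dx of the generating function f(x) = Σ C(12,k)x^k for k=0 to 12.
Σ k·C(12,k)x^(k-1) for k=1 to 12

Explanation: Term-by-term differentiation gives Σ k·C(12,k)x^{k-1} for k=1 to 12.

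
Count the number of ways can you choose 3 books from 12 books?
C(12,3) = 12! / (3! × (12-3)!)
         = 12! / (3! × 9!)
         = 220

Answer: 220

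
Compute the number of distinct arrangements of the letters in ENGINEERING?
Word has 11 letters (E=3, N=3, G=2, I=2, R=1). Arrangements: 11!/Π(k!) = 277,200.
Final answer: 277,200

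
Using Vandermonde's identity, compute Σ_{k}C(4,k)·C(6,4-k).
= C(4+6,4) = C(10,4) = 210.

Answer: 210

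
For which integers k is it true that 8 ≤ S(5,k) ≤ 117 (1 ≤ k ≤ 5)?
2, 3, 4

Explanation: S(5,1)=1; S(5,2)=15; S(5,3)=25; S(5,4)=10; S(5,5)=1. So valid k = 2, 3, 4.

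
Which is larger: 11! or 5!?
11!=39,916,800, 5!=120. 11! > 5!.
Final answer: 11!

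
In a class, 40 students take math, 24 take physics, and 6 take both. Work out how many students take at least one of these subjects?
58

Reasoning: |A∪B| = |A|+|B|-|A∩B| = 40+24-6 = 58.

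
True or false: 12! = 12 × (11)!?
True

Explanation: By definition n! = n × (n-1)!, so 12! = 12 × 11!.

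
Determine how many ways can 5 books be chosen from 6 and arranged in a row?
720

Reasoning: P(6,5) = 6!/(6-5)! = 720.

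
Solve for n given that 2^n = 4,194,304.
4,194,304 = 1,024 × 1,024 × 4 = 2^10 × 2^10 × 2^2 = 2^22, so n = 22.
Final answer: 22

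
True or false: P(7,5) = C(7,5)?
False

Explanation: P(7,5) = 2,520 and C(7,5) = 21; P(n,r) = r! × C(n,r) so P > C whenever r ≥ 2.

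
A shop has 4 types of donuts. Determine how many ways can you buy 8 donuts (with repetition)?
Stars and bars: C(8+4-1, 8) = C(11, 8) = 165.

Answer: 165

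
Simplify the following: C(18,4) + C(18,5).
11,628

Reasoning: By Pascal's identity: C(19,5) = 11,628.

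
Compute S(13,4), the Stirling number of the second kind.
2,532,530

Explanation: Using the Stirling recurrence: S(n,k) = k·S(n-1,k) + S(n-1,k-1)
S(13,4) = 4·S(12,4) + S(12,3)
         = 4·611501 + 86526
         = 2446004 + 86526
         = 2,532,530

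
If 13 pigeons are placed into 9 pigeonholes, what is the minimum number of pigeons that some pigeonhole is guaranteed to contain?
2

Pigeonhole: ⌈13/9⌉ = 2.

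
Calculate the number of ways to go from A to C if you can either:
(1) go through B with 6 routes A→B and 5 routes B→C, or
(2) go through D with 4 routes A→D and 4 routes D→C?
46

Explanation: Route via B: 6×5=30. Route via D: 4×4=16. Total: 46.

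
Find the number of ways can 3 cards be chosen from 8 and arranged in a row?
P(8,3) = 8!/(8-3)! = 336.
Final answer: 336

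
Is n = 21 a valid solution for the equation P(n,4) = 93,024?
No

Explanation: P(21,4) = 21·20·19·18 = 143,640, which does not equal 93,024.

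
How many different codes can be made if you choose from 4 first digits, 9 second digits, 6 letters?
By the multiplication principle: 4 × 9 × 6 = 216.

Answer: 216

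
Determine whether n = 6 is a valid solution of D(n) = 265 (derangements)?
Yes

D(6) = (6-1)·[D(5) + D(4)] = 5·[44 + 9] = 265, which equals 265.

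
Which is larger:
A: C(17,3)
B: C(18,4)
B

A=C(17,3)=680, B=C(18,4)=3,060.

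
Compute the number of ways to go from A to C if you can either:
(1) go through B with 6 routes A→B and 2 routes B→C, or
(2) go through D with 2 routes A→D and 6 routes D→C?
24

Solution: Route via B: 6×2=12. Route via D: 2×6=12. Total: 24.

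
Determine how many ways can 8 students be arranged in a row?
40,320

Reasoning: Arrangements of 8 distinct objects: 8! = 40,320.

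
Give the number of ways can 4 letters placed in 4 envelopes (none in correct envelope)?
9

Using D(n) = (n-1)[D(n-1) + D(n-2)]:
D(4) = (4-1) × [D(3) + D(2)]
      = 3 × [2 + 1]
      = 3 × 3
      = 9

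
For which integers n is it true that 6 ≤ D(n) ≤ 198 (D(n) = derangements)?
4, 5

Explanation: Using D(n) = (n−1)[D(n−1) + D(n−2)] with D(1)=0, D(2)=1: D(3)=2; D(4)=9; D(5)=44; D(6)=265. So valid n = 4, 5.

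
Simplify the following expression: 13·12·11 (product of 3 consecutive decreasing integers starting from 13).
1,716
This is P(13,3) = 13!/(10)! = 1,716.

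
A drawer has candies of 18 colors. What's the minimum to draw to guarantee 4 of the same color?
Worst case: 3 of each = 54. One more: 55.

Answer: 55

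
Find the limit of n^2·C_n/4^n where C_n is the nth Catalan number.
∞

C_n ~ 4^n/(n^(3/2)√π), so n^2·C_n/4^n ~ n^(2 − 3/2)/√π → ∞.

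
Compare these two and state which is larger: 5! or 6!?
5!=120, 6!=720. 6! > 5!.
Final answer: 6!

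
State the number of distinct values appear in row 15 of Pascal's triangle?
Row 15 has entries C(15,0)..C(15,15); by symmetry C(15,k)=C(15,15-k), giving 8 distinct values.

Answer: 8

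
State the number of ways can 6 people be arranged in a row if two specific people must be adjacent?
Treat pair as unit: (6-1)! arrangements × 2 internal orders = 240.
Final answer: 240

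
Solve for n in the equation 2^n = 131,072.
17
131,072 = 1,024 × 128 = 2^10 × 2^7 = 2^17, so n = 17.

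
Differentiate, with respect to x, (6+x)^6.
Using the power rule: d/dx (6+x)^6 = 6(6+x)^{5}.
Final answer: 6(6+x)^5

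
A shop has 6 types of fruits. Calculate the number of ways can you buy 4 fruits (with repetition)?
126
Stars and bars: C(4+6-1, 4) = C(9, 4) = 126.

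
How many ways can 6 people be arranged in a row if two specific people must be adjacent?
Treat pair as unit: (6-1)! arrangements × 2 internal orders = 240.
Final answer: 240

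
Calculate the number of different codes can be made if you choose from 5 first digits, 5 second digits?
25

Explanation: By the multiplication principle: 5 × 5 = 25.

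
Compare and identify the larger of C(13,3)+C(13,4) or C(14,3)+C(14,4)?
C(14,3)+C(14,4)
First=1,001, Second=1,365.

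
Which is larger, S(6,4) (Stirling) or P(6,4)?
P(6,4)

Explanation: S(6,4) = 4·S(5,4) + S(5,3) = 4·10 + 25 = 65; P(6,4) = 360.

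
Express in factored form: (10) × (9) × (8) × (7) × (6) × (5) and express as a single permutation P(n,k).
P(10,6) = 10!/(4)!

Product of 6 consecutive descending integers starting at 10: P(10,6) = 10!/4! = 151,200.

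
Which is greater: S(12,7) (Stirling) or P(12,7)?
P(12,7)

Solution: S(12,7) = 7·S(11,7) + S(11,6) = 7·63,987 + 179,487 = 627,396; P(12,7) = 3,991,680.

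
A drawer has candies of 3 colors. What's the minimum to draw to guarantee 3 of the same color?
Worst case: 2 of each = 6. One more: 7.
Final answer: 7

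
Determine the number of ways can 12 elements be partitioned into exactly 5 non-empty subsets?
1,379,400
This equals S(12,5), the Stirling number of the 2nd kind.
Using the Stirling recurrence: S(n,k) = k·S(n-1,k) + S(n-1,k-1)
S(12,5) = 5·S(11,5) + S(11,4)
         = 5·246730 + 145750
         = 1233650 + 145750
         = 1,379,400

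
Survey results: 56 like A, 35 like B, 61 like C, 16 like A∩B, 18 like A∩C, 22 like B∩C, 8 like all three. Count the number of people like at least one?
104

Explanation: |A∪B∪C| = 56+35+61-16-18-22+8 = 104.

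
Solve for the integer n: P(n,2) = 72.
9
P(n,2) = n(n−1) is increasing in n; n(n−1) ≈ (n−0.5)^2 = 72 gives n ≈ 9.0. Check: P(7,2) = 42, P(8,2) = 56, P(9,2) = 72 ✓. So n = 9.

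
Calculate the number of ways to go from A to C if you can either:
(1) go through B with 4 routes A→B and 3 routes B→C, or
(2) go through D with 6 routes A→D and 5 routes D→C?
42

Working:
Route via B: 4×3=12. Route via D: 6×5=30. Total: 42.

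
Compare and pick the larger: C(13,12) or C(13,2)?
C(13,12)=13, C(13,2)=78.

Answer: C(13,2)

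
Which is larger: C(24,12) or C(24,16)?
C(24,12)
C(24,12)=2,704,156, C(24,16)=735,471.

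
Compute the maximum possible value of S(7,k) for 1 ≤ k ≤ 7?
Row S(7,k) for k = 1..7 (via S(n,k) = k·S(n−1,k) + S(n−1,k−1)): 1, 63, 301, 350, 140, 21, 1. The row is unimodal; maximum at k = 4: 350.
Final answer: 350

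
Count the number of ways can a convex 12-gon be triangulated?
16,796

Working:
Using the Catalan number formula: C_n = C(2n, n) / (n+1)
C_10 = C(20, 10) / (10+1)
     = 184756 / 11
     = 16,796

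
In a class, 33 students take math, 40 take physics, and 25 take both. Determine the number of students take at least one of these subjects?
48

Working:
|A∪B| = |A|+|B|-|A∩B| = 33+40-25 = 48.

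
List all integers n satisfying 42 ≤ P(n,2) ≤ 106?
7, 8, 9, 10

Solution: P(6,2)=30; P(7,2)=42; P(8,2)=56; P(9,2)=72; P(10,2)=90; P(11,2)=110. So valid n = 7, 8, 9, 10.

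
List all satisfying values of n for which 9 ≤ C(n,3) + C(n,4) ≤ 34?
C(4,3)+C(4,4)=5; C(5,3)+C(5,4)=15; C(6,3)+C(6,4)=35. So valid n = 5.

Answer: 5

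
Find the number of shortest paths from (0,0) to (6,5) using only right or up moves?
462

Reasoning: Choose 6 rights from 11 moves: C(11,6) = 462.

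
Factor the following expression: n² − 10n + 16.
(n − 2)(n − 8)

Seek roots whose sum is 10 and product is 16: (2, 8). So n² − 10n + 16 = (n − 2)(n − 8).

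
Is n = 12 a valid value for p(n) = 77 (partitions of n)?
Yes

Explanation: Pentagonal recurrence p(n) = p(n−1) + p(n−2) − p(n−5) − p(n−7) + …: p(12) = p(11) + p(10) − p(7) − p(5) + p(0) = 56 + 42 − 15 − 7 + 1 = 77, which equals 77.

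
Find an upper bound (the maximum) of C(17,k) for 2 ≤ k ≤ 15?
24,310

Working:
C(17,k) is maximised at the centre of the row: C(17,8) = 24,310.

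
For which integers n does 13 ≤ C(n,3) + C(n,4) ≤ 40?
5, 6

Solution: C(4,3)+C(4,4)=5; C(5,3)+C(5,4)=15; C(6,3)+C(6,4)=35; C(7,3)+C(7,4)=70. So valid n = 5, 6.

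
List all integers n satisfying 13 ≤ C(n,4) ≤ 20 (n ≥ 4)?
6
C(5,4)=5; C(6,4)=15; C(7,4)=35. So valid n = 6.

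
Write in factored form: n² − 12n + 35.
(n − 5)(n − 7)

Explanation: Seek roots whose sum is 12 and product is 35: (5, 7). So n² − 12n + 35 = (n − 5)(n − 7).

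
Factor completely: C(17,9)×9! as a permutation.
P(17,9)
C(17,9)×9! = [17!/(9!(8)!)]×9! = 17!/(8)! = P(17,9) = 8,821,612,800.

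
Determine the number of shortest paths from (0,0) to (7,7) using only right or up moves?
3,432

Choose 7 rights from 14 moves: C(14,7) = 3,432.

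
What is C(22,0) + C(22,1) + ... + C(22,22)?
Sum of binomial coefficients = 2^22 = 4,194,304.

Answer: 4,194,304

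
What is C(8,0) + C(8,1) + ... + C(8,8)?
Sum of binomial coefficients = 2^8 = 256.
Final answer: 256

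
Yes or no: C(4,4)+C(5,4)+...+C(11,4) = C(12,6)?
No

Explanation: Hockey stick identity gives Σ = C(12,5) = 792; RHS C(12,6) = 924.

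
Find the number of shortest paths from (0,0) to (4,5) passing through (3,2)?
40

Solution: To (3,2): C(5,3)=10. From there: C(4,1)=4. Total: 40.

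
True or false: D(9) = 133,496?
Derangements of 9 elements: D(9) = (9-1)·[D(8) + D(7)] = 8·[14,833 + 1,854] = 133,496.

Answer: True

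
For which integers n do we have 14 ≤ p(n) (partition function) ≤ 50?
Tabulating p(n) via p(n) = p(n−1) + p(n−2) − p(n−5) − p(n−7) + …: p(6)=11; p(7)=15; p(8)=22; p(9)=30; p(10)=42; p(11)=56. So valid n = 7, 8, 9, 10.
Final answer: 7, 8, 9, 10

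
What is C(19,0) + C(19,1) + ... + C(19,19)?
524,288

Solution: Sum of binomial coefficients = 2^19 = 524,288.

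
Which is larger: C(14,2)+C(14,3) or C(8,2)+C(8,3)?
C(14,2)+C(14,3)

Reasoning: First=455, Second=84.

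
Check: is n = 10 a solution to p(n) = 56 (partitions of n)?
No

Working:
Pentagonal recurrence p(n) = p(n−1) + p(n−2) − p(n−5) − p(n−7) + …: p(10) = p(9) + p(8) − p(5) − p(3) = 30 + 22 − 7 − 3 = 42, which does not equal 56.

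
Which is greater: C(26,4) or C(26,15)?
C(26,4)=14,950, C(26,15)=7,726,160.

Answer: C(26,15)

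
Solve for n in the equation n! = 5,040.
n! is strictly increasing. 5! = 120, 6! = 720, 7! = 5,040 ✓. So n = 7.
Final answer: 7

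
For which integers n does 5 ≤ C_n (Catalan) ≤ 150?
3, 4, 5, 6

Explanation: C_2=2; C_3=5; C_4=14; C_5=42; C_6=132; C_7=429. So valid n = 3, 4, 5, 6.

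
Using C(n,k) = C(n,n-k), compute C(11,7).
330

Solution: C(11,7) = C(11,4) = 330.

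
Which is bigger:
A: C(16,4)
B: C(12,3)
A

Reasoning: A=C(16,4)=1,820, B=C(12,3)=220.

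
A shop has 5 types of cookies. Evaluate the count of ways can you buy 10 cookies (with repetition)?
1,001

Reasoning: Stars and bars: C(10+5-1, 10) = C(14, 10) = 1,001.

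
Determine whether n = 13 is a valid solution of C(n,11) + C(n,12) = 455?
No

Explanation: C(13,11) + C(13,12) = 78 + 13 = 91, which does not equal 455.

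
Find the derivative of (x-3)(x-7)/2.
(2x - 10)/2

Reasoning: d/dx[(x-3)(x-7)] = (x-7) + (x-3) = 2x - 10. Dividing by 2 gives (2x - 10)/2.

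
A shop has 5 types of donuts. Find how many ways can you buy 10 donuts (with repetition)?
1,001
Stars and bars: C(10+5-1, 10) = C(14, 10) = 1,001.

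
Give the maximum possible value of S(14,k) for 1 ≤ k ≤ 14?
63,436,373
Row S(14,k) for k = 1..14 (via S(n,k) = k·S(n−1,k) + S(n−1,k−1)): 1, 8,191, 788,970, 10,391,745, 40,075,035, 63,436,373, 49,329,280, 20,912,320, 5,135,130, 752,752, 66,066, 3,367, 91, 1. The row is unimodal; maximum at k = 6: 63,436,373.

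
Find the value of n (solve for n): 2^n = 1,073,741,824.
30

Explanation: 1,073,741,824 = 1,024 × 1,024 × 1,024 = 2^10 × 2^10 × 2^10 = 2^30, so n = 30.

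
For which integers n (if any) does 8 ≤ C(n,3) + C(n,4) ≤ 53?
5, 6

Explanation: C(4,3)+C(4,4)=5; C(5,3)+C(5,4)=15; C(6,3)+C(6,4)=35; C(7,3)+C(7,4)=70. So valid n = 5, 6.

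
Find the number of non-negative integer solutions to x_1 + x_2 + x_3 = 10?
66

C(10+3-1, 3-1) = 66.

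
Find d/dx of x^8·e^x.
Product rule: d/dx[x^8]·e^x + x^8·d/dx[e^x] = 8x^{7}e^x + x^8e^x.
Final answer: (8x^7 + x^8)e^x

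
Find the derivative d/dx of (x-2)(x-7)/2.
(2x - 9)/2

Solution: d/dx[(x-2)(x-7)] = (x-7) + (x-2) = 2x - 9. Dividing by 2 gives (2x - 9)/2.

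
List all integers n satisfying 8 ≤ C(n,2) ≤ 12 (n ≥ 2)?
5

C(4,2)=6; C(5,2)=10; C(6,2)=15. So valid n = 5.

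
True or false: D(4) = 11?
Derangements of 4 elements: D(4) = (4-1)·[D(3) + D(2)] = 3·[2 + 1] = 9.

Answer: False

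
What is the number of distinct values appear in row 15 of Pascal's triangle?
8

Explanation: Row 15 has entries C(15,0)..C(15,15); by symmetry C(15,k)=C(15,15-k), giving 8 distinct values.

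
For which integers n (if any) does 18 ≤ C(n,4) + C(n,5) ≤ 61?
6, 7

Working:
C(5,4)+C(5,5)=6; C(6,4)+C(6,5)=21; C(7,4)+C(7,5)=56; C(8,4)+C(8,5)=126. So valid n = 6, 7.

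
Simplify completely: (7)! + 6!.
(7)! + 6! = (7)·6! + 6! = (7+1)·6! = 8·6! = 5,760.

Answer: 5,760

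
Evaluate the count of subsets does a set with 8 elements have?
256

Working:
Each element can be included or excluded: 2^8 = 256.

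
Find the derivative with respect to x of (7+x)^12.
12(7+x)^11

Reasoning: Using the power rule: d/dx (7+x)^12 = 12(7+x)^{11}.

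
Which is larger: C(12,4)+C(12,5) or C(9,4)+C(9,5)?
First=1,287, Second=252.

Answer: C(12,4)+C(12,5)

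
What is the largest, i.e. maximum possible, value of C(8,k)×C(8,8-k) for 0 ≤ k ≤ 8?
4,900

Working:
C(8,k)·C(8,8-k) = C(8,k)², maximised at the centre k = 4: C(8,4)² = 4,900.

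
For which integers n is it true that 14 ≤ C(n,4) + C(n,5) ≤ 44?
C(5,4)+C(5,5)=6; C(6,4)+C(6,5)=21; C(7,4)+C(7,5)=56. So valid n = 6.
Final answer: 6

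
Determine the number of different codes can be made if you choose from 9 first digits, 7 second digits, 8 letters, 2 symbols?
1,008

Working:
By the multiplication principle: 9 × 7 × 8 × 2 = 1,008.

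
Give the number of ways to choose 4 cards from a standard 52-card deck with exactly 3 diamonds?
11,154

Explanation: 13 diamonds and 39 non-diamonds: C(13,3) × C(39,1) = 286 × 39 = 11,154.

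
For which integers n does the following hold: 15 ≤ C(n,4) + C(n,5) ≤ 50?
6

Explanation: C(5,4)+C(5,5)=6; C(6,4)+C(6,5)=21; C(7,4)+C(7,5)=56. So valid n = 6.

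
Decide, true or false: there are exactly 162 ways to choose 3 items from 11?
False
C(11,3) = 165 ≠ 162.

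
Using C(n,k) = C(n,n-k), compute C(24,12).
C(24,12) = C(24,12) = 2,704,156.

Answer: 2,704,156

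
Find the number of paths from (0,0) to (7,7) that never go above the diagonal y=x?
429

Counted by the Catalan number C_7: C_7 = C(14,7)/(7+1) = 3,432/8 = 429.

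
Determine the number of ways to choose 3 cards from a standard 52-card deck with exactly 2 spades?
13 spades and 39 non-spades: C(13,2) × C(39,1) = 78 × 39 = 3,042.

Answer: 3,042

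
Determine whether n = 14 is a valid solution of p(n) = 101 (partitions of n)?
Pentagonal recurrence p(n) = p(n−1) + p(n−2) − p(n−5) − p(n−7) + …: p(14) = p(13) + p(12) − p(9) − p(7) + p(2) = 101 + 77 − 30 − 15 + 2 = 135, which does not equal 101.
Final answer: No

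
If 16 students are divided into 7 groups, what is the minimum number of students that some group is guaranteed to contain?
3

Working:
Pigeonhole: ⌈16/7⌉ = 3.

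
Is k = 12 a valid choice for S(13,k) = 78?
S(13,12) = 12·S(12,12) + S(12,11) = 12·1 + 66 = 78, which equals 78.
Final answer: Yes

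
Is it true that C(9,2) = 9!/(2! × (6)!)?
False

Explanation: The correct denominator is 2!×7!, giving C(9,2) = 36; the stated RHS is 9!/(2!×6!) = 252 ≠ 36, so the statement does not hold.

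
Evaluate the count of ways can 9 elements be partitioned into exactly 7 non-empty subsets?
462
This equals S(9,7), the Stirling number of the 2nd kind.
Using the Stirling recurrence: S(n,k) = k·S(n-1,k) + S(n-1,k-1)
S(9,7) = 7·S(8,7) + S(8,6)
         = 7·28 + 266
         = 196 + 266
         = 462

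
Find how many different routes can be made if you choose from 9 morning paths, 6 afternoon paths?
54

Reasoning: By the multiplication principle: 9 × 6 = 54.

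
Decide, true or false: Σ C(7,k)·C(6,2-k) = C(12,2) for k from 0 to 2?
False

Explanation: Vandermonde's identity gives C(13,2) = 78; RHS C(12,2) = 66.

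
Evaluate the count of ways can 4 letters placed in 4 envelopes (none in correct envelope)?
9

Using D(n) = (n-1)[D(n-1) + D(n-2)]:
D(4) = (4-1) × [D(3) + D(2)]
      = 3 × [2 + 1]
      = 3 × 3
      = 9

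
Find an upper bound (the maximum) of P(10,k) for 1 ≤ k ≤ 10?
3,628,800

Explanation: P(10,k) increases in k, so maximum at k = 10: 10! = 3,628,800.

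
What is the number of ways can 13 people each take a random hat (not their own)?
2,290,792,932

Reasoning: Using D(n) = (n-1)[D(n-1) + D(n-2)]:
D(13) = (13-1) × [D(12) + D(11)]
      = 12 × [176214841 + 14684570]
      = 12 × 190899411
      = 2,290,792,932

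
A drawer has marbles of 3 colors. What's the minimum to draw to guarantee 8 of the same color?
22

Working:
Worst case: 7 of each = 21. One more: 22.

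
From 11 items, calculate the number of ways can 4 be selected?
330

Reasoning: C(11,4) = 11! / (4! × (11-4)!)
         = 11! / (4! × 7!)
         = 330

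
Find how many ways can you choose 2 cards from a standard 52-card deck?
1,326

Working:
C(52,2) = 1,326.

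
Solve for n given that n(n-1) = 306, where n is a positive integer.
18

Solution: n² − n − 306 = 0, so n = (1 ± √(1 + 4·306))/2 = (1 ± √1,225)/2 = (1 ± 35)/2, i.e. n = 18 or n = -17. Taking the positive root, n = 18 (check: 18×17 = 306).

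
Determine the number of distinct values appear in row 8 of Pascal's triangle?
5

Solution: Row 8 has entries C(8,0)..C(8,8); by symmetry C(8,k)=C(8,8-k), giving 5 distinct values.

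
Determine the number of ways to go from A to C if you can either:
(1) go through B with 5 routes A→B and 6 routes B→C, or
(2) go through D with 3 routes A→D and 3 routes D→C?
39

Solution: Route via B: 5×6=30. Route via D: 3×3=9. Total: 39.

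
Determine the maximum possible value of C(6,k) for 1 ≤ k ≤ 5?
20

Reasoning: C(6,k) is maximised at the centre of the row: C(6,3) = 20.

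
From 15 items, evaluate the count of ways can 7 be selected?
C(15,7) = 15! / (7! × (15-7)!)
         = 15! / (7! × 8!)
         = 6,435
Final answer: 6,435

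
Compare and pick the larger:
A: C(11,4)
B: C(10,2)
A

Working:
A=C(11,4)=330, B=C(10,2)=45.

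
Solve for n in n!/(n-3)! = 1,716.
13
n!/(n-3)! = n×(n-1)×(n-2), a product of 3 consecutive integers ≈ (n−1)^3. 1,716^(1/3) + 1 ≈ 13.0; check n = 13: 13×12×11 = 1,716 ✓. So n = 13.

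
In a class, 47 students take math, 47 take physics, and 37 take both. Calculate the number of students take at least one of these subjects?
57
|A∪B| = |A|+|B|-|A∩B| = 47+47-37 = 57.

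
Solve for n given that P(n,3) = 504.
P(n,3) = n(n−1)(n−2) is increasing in n; n(n−1)(n−2) ≈ (n−1)^3 = 504 gives n ≈ 9.0. Check: P(7,3) = 210, P(8,3) = 336, P(9,3) = 504 ✓. So n = 9.
Final answer: 9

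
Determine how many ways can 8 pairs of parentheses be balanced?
Using the Catalan number formula: C_n = C(2n, n) / (n+1)
C_8 = C(16, 8) / (8+1)
     = 12870 / 9
     = 1,430

Answer: 1,430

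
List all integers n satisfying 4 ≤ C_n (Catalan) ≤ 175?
3, 4, 5, 6

Reasoning: C_2=2; C_3=5; C_4=14; C_5=42; C_6=132; C_7=429. So valid n = 3, 4, 5, 6.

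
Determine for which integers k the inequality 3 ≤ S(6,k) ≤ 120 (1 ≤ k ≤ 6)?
2, 3, 4, 5

Solution: S(6,1)=1; S(6,2)=31; S(6,3)=90; S(6,4)=65; S(6,5)=15; S(6,6)=1. So valid k = 2, 3, 4, 5.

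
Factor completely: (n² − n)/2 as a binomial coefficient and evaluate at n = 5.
C(n,2); C(5,2) = 10

Working:
(n² − n)/2 = n(n−1)/2 = C(n,2). At n = 5: C(5,2) = 10.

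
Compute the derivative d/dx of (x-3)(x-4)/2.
d/dx[(x-3)(x-4)] = (x-4) + (x-3) = 2x - 7. Dividing by 2 gives (2x - 7)/2.
Final answer: (2x - 7)/2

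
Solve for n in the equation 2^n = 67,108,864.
26

Reasoning: 67,108,864 = 1,024 × 1,024 × 64 = 2^10 × 2^10 × 2^6 = 2^26, so n = 26.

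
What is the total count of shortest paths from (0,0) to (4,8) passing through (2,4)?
225

Working:
To (2,4): C(6,2)=15. From there: C(6,2)=15. Total: 225.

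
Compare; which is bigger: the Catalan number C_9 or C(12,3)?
C_9

Working:
C_9 = C(18,9)/(9+1) = 48,620/10 = 4,862; C(12,3) = 220.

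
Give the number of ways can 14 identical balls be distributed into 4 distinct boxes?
C(14+4-1, 4-1) = C(17, 3) = 680.

Answer: 680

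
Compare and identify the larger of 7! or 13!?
13!

7!=5,040, 13!=6,227,020,800. 13! > 7!.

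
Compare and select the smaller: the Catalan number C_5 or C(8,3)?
C_5

Explanation: C_5 = C(10,5)/(5+1) = 252/6 = 42; C(8,3) = 56.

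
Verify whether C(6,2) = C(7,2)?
LHS = C(6,2) = 15; RHS = C(7,2) = 21. 15 ≠ 21, so the statement does not hold.

Answer: False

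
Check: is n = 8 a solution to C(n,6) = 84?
No

Working:
C(8,6) = 8·7·6·5·4·3/6! = 20,160/720 = 28, which does not equal 84.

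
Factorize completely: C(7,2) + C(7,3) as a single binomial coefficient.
By Pascal's identity: C(7,2) + C(7,3) = C(8,3) = 56.
Final answer: C(8,3)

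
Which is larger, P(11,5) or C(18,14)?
P(11,5)=55,440, C(18,14)=3,060.

Answer: P(11,5)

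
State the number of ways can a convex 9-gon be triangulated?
Using the Catalan number formula: C_n = C(2n, n) / (n+1)
C_7 = C(14, 7) / (7+1)
     = 3432 / 8
     = 429

Answer: 429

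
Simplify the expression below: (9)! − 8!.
322,560

Working:
(9)! − 8! = (9)·8! − 8! = (9−1)·8! = 8·8! = 322,560.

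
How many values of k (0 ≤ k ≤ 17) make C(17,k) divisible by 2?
14

Explanation: Checking C(17,k) mod 2 for k = 0..17: divisible at k = 2, 3, 4, 5, 6, 7, 8, 9, 10, 11, 12, 13, 14, 15. That's 14 values.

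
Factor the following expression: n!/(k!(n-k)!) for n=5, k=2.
This is the binomial coefficient C(5,2) = 10.

Answer: C(5,2) = 10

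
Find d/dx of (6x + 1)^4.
24(6x + 1)^3

Working:
Chain rule: 4(6x+1)^{3} × 6 = 24(6x+1)^{3}.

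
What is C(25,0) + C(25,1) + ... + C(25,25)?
33,554,432

Explanation: Sum of binomial coefficients = 2^25 = 33,554,432.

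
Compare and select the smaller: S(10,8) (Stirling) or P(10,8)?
S(10,8)

Working:
S(10,8) = 8·S(9,8) + S(9,7) = 8·36 + 462 = 750; P(10,8) = 1,814,400.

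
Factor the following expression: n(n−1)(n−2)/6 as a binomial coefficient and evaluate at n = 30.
C(n,3); C(30,3) = 4,060
n(n−1)(n−2)/6 = n!/(3!(n−3)!) = C(n,3). At n = 30: C(30,3) = 4,060.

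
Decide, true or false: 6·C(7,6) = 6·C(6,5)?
Absorption identity k·C(n,k) = n·C(n-1,k-1). LHS = 6·7 = 42; RHS = 6·6 = 36.

Answer: False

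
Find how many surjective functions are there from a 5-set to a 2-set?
30
Onto functions = 2! × S(5,2)
First compute S(5,2) via recurrence:
Using the Stirling recurrence: S(n,k) = k·S(n-1,k) + S(n-1,k-1)
S(5,2) = 2·S(4,2) + S(4,1)
         = 2·7 + 1
         = 14 + 1
         = 15
Then: 2 × 15 = 30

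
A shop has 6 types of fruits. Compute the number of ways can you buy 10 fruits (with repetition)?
3,003

Reasoning: Stars and bars: C(10+6-1, 10) = C(15, 10) = 3,003.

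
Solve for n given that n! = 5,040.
n! is strictly increasing. 5! = 120, 6! = 720, 7! = 5,040 ✓. So n = 7.

Answer: 7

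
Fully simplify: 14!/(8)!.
2,162,160

This equals 14×13×...×9 = 2,162,160.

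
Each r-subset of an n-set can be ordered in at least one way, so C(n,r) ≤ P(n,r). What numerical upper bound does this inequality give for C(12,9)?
79,833,600

Reasoning: P(12,9) = 12·11·10·9·8·7·6·5·4 = 79,833,600, so C(12,9) ≤ 79,833,600. (The bound is loose by a factor of 9! = 362,880: C(12,9) = 79,833,600/362,880 = 220.)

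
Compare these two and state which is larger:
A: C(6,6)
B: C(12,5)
B

Solution: A=C(6,6)=1, B=C(12,5)=792.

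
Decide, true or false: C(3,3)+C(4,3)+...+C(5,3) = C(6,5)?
False

Solution: Hockey stick identity gives Σ = C(6,4) = 15; RHS C(6,5) = 6.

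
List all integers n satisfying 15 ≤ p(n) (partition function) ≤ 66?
Tabulating p(n) via p(n) = p(n−1) + p(n−2) − p(n−5) − p(n−7) + …: p(6)=11; p(7)=15; p(8)=22; p(9)=30; p(10)=42; p(11)=56; p(12)=77. So valid n = 7, 8, 9, 10, 11.

Answer: 7, 8, 9, 10, 11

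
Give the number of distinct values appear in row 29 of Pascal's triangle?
15

Solution: Row 29 has entries C(29,0)..C(29,29); by symmetry C(29,k)=C(29,29-k), giving 15 distinct values.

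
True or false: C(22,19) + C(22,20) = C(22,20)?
Pascal's identity gives C(23,20) = 1,771, whereas C(22,20) = 231.
Final answer: False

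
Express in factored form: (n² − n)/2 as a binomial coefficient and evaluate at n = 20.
C(n,2); C(20,2) = 190

Explanation: (n² − n)/2 = n(n−1)/2 = C(n,2). At n = 20: C(20,2) = 190.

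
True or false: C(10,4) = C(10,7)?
False

C(10,4) = 210 but C(10,7) = 120; symmetry gives C(10,4) = C(10,6), not C(10,7).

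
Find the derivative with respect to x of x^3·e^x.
(3x^2 + x^3)e^x

Working:
Product rule: d/dx[x^3]·e^x + x^3·d/dx[e^x] = 3x^{2}e^x + x^3e^x.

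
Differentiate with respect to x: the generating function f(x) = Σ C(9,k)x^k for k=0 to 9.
Term-by-term differentiation gives Σ k·C(9,k)x^{k-1} for k=1 to 9.
Final answer: Σ k·C(9,k)x^(k-1) for k=1 to 9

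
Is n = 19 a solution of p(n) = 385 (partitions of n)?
No

Reasoning: Pentagonal recurrence p(n) = p(n−1) + p(n−2) − p(n−5) − p(n−7) + …: p(19) = p(18) + p(17) − p(14) − p(12) + p(7) + p(4) = 385 + 297 − 135 − 77 + 15 + 5 = 490, which does not equal 385.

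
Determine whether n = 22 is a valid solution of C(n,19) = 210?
C(22,19) = 22·21·20·19·18·17·16·15·14·13·12·11·10·9·8·7·6·5·4/19! = 187,333,454,629,601,280,000/121,645,100,408,832,000 = 1,540, which does not equal 210.
Final answer: No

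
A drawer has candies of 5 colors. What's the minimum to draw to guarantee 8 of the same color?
Worst case: 7 of each = 35. One more: 36.
Final answer: 36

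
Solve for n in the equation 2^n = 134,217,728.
27

Working:
134,217,728 = 1,024 × 1,024 × 128 = 2^10 × 2^10 × 2^7 = 2^27, so n = 27.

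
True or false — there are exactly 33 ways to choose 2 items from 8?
False

Solution: C(8,2) = 28 ≠ 33.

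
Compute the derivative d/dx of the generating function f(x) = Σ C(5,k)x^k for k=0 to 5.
Σ k·C(5,k)x^(k-1) for k=1 to 5
Term-by-term differentiation gives Σ k·C(5,k)x^{k-1} for k=1 to 5.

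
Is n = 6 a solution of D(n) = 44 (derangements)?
No

Solution: D(6) = (6-1)·[D(5) + D(4)] = 5·[44 + 9] = 265, which does not equal 44.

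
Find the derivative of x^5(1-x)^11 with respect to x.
5x^4(1-x)^11 - 11x^5(1-x)^10

Solution: Product rule: 5x^{4}(1-x)^{11} + x^5·(-11)(1-x)^{10}.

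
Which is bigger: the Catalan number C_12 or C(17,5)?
C_12

Explanation: C_12 = C(24,12)/(12+1) = 2,704,156/13 = 208,012; C(17,5) = 6,188.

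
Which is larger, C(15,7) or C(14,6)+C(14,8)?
C(15,7)

Solution: C(15,7)=6,435; C(14,6)+C(14,8)=3,003+3,003=6,006.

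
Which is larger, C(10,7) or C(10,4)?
C(10,4)

Working:
C(10,7)=120, C(10,4)=210.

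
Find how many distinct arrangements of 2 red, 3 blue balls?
10

Solution: Multinomial: 5!/(2! × 3!) = 10.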